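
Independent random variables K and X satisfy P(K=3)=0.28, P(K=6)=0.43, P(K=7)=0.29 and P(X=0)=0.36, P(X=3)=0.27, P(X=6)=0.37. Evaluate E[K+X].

E[K+X] = Σ_k Σ_x (k+x) · P(K=k)P(X=x)
 = 3·0.1008 + 6·0.0756 + 9·0.1036 + 6·0.1548 + 9·0.1161 + 12·0.1591 + 7·0.1044 + 10·0.0783 + 13·0.1073
 = 0.3024 + 0.4536 + 0.9324 + 0.9288 + 1.0449 + 1.9092 + 0.7308 + 0.783 + 1.3949
 = 8.48

8.48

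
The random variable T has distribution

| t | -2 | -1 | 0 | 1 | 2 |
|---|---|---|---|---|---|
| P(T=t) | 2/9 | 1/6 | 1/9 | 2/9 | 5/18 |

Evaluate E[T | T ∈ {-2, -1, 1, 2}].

0.1875

P(T ∈ {-2, -1, 1, 2}) = 2/9 + 1/6 + 2/9 + 5/18 = 8/9.
E[T | T ∈ {-2, -1, 1, 2}] = [(-2)·2/9 + (-1)·1/6 + 1·2/9 + 2·5/18] / (8/9)
 = 1/6 / (8/9)
 = 3/16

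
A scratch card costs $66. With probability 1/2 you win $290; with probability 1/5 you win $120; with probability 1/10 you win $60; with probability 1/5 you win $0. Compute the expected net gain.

109

E[payout] = 290·1/2 + 120·1/5 + 60·1/10 + 0·1/5
 = 145 + 24 + 6 + 0
 = 175
Net = 175 - 66 = 109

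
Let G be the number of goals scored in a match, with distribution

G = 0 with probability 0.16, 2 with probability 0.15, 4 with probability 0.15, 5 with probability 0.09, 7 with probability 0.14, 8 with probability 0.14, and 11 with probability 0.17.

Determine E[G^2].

41.64

E[G^2] = Σ g^2·P(G=g)
 = 0·0.16 + 4·0.15 + 16·0.15 + 25·0.09 + 49·0.14 + 64·0.14 + 121·0.17
 = 0 + 0.6 + 2.4 + 2.25 + 6.86 + 8.96 + 20.57
 = 41.64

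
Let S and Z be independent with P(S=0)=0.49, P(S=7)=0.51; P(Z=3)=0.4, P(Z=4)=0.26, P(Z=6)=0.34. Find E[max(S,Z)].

5.6672

E[max(S,Z)] = Σ_s Σ_z max(s,z) · P(S=s)P(Z=z)
 = 3·0.196 + 4·0.1274 + 6·0.1666 + 7·0.204 + 7·0.1326 + 7·0.1734
 = 0.588 + 0.5096 + 0.9996 + 1.428 + 0.9282 + 1.2138
 = 5.6672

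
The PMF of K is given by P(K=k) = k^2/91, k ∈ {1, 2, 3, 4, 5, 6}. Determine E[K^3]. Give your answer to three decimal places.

E[K^3] = Σ k^3·P(K=k)
 = 1·1/91 + 8·4/91 + 27·9/91 + 64·16/91 + 125·25/91 + 216·36/91
 = 1/91 + 32/91 + 243/91 + 1024/91 + 3125/91 + 7776/91
 = 1743/13

134.077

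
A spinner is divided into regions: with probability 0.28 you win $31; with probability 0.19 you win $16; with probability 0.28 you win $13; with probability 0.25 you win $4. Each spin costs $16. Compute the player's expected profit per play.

0.36

E[payout] = 31·0.28 + 16·0.19 + 13·0.28 + 4·0.25
 = 8.68 + 3.04 + 3.64 + 1
 = 16.36
Net = 16.36 - 16 = 0.36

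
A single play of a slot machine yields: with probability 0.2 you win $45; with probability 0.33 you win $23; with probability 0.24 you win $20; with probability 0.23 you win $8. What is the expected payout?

E[payout] = 45·0.2 + 23·0.33 + 20·0.24 + 8·0.23
 = 9 + 7.59 + 4.8 + 1.84
 = 23.23

23.23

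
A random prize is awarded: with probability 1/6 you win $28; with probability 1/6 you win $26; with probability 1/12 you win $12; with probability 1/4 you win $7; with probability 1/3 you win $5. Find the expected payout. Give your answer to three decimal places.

13.417

E[payout] = 28·1/6 + 26·1/6 + 12·1/12 + 7·1/4 + 5·1/3
 = 14/3 + 13/3 + 1 + 7/4 + 5/3
 = 161/12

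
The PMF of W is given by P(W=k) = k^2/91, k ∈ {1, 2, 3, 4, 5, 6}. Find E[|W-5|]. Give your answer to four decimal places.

E[|W-5|] = Σ |w-5|·P(W=w)
 = 4·1/91 + 3·4/91 + 2·9/91 + 1·16/91 + 0·25/91 + 1·36/91
 = 4/91 + 12/91 + 18/91 + 16/91 + 0 + 36/91
 = 86/91

0.9451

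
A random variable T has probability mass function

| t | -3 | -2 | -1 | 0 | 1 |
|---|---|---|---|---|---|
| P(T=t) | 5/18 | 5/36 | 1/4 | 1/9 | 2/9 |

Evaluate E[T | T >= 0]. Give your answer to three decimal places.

0.667

P(T >= 0) = 1/9 + 2/9 = 1/3.
E[T | T >= 0] = [0·1/9 + 1·2/9] / (1/3)
 = 2/9 / (1/3)
 = 2/3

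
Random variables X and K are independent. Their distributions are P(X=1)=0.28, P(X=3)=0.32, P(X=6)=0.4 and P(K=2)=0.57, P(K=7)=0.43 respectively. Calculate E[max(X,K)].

5.2444

E[max(X,K)] = Σ_x Σ_k max(x,k) · P(X=x)P(K=k)
 = 2·0.1596 + 7·0.1204 + 3·0.1824 + 7·0.1376 + 6·0.228 + 7·0.172
 = 0.3192 + 0.8428 + 0.5472 + 0.9632 + 1.368 + 1.204
 = 5.2444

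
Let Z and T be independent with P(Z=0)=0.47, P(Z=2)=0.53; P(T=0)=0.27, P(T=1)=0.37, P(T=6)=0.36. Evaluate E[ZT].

2.6818

E[ZT] = Σ_z Σ_t zt · P(Z=z)P(T=t)
 = 0·0.1269 + 0·0.1739 + 0·0.1692 + 0·0.1431 + 2·0.1961 + 12·0.1908
 = 0 + 0 + 0 + 0 + 0.3922 + 2.2896
 = 2.6818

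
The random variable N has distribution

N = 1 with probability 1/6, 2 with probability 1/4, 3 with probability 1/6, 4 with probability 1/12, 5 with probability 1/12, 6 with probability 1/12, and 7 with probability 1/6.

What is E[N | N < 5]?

2.25

P(N < 5) = 1/6 + 1/4 + 1/6 + 1/12 = 2/3.
E[N | N < 5] = [1·1/6 + 2·1/4 + 3·1/6 + 4·1/12] / (2/3)
 = 3/2 / (2/3)
 = 9/4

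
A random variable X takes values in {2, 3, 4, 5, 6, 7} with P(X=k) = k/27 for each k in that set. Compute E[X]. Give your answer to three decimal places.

5.148

E[X] = Σ x·P(X=x)
 = 2·2/27 + 3·1/9 + 4·4/27 + 5·5/27 + 6·2/9 + 7·7/27
 = 4/27 + 1/3 + 16/27 + 25/27 + 4/3 + 49/27
 = 139/27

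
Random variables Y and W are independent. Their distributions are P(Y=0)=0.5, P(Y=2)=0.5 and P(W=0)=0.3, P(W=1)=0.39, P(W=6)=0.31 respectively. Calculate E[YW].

2.25

E[YW] = Σ_y Σ_w yw · P(Y=y)P(W=w)
 = 0·0.15 + 0·0.195 + 0·0.155 + 0·0.15 + 2·0.195 + 12·0.155
 = 0 + 0 + 0 + 0 + 0.39 + 1.86
 = 2.25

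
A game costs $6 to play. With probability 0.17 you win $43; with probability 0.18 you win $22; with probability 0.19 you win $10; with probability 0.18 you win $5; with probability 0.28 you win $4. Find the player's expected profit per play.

E[payout] = 43·0.17 + 22·0.18 + 10·0.19 + 5·0.18 + 4·0.28
 = 7.31 + 3.96 + 1.9 + 0.9 + 1.12
 = 15.19
Net = 15.19 - 6 = 9.19

9.19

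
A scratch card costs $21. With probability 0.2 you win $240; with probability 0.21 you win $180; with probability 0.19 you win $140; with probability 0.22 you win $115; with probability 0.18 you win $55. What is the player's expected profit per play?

126.6

E[payout] = 240·0.2 + 180·0.21 + 140·0.19 + 115·0.22 + 55·0.18
 = 48 + 37.8 + 26.6 + 25.3 + 9.9
 = 147.6
Net = 147.6 - 21 = 126.6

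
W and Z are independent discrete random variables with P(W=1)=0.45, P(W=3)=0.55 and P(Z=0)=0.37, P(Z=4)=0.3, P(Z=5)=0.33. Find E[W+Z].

E[W+Z] = Σ_w Σ_z (w+z) · P(W=w)P(Z=z)
 = 1·0.1665 + 5·0.135 + 6·0.1485 + 3·0.2035 + 7·0.165 + 8·0.1815
 = 0.1665 + 0.675 + 0.891 + 0.6105 + 1.155 + 1.452
 = 4.95

4.95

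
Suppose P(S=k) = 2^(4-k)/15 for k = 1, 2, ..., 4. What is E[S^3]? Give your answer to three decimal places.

10.533

E[S^3] = Σ s^3·P(S=s)
 = 1·8/15 + 8·4/15 + 27·2/15 + 64·1/15
 = 8/15 + 32/15 + 18/5 + 64/15
 = 158/15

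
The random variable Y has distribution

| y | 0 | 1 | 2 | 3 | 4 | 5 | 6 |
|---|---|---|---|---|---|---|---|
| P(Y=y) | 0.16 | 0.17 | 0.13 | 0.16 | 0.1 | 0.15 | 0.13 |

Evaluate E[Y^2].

E[Y^2] = Σ y^2·P(Y=y)
 = 0·0.16 + 1·0.17 + 4·0.13 + 9·0.16 + 16·0.1 + 25·0.15 + 36·0.13
 = 0 + 0.17 + 0.52 + 1.44 + 1.6 + 3.75 + 4.68
 = 12.16

12.16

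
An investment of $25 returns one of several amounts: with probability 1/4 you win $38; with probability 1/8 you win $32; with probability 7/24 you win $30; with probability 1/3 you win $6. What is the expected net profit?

E[payout] = 38·1/4 + 32·1/8 + 30·7/24 + 6·1/3
 = 19/2 + 4 + 35/4 + 2
 = 97/4
Net = 97/4 - 25 = -3/4

-0.75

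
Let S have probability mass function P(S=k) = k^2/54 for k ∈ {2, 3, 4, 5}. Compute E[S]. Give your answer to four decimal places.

E[S] = Σ s·P(S=s)
 = 2·2/27 + 3·1/6 + 4·8/27 + 5·25/54
 = 4/27 + 1/2 + 32/27 + 125/54
 = 112/27

4.1481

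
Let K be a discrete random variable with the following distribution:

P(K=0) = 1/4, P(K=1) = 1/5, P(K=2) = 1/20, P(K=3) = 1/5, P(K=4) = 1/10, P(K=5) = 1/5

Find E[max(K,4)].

E[max(K,4)] = Σ max(k,4)·P(K=k)
 = 4·1/4 + 4·1/5 + 4·1/20 + 4·1/5 + 4·1/10 + 5·1/5
 = 1 + 4/5 + 1/5 + 4/5 + 2/5 + 1
 = 21/5

4.2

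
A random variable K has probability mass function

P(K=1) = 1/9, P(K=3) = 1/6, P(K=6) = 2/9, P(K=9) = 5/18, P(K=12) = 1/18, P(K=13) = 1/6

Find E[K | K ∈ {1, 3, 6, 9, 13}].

7

P(K ∈ {1, 3, 6, 9, 13}) = 1/9 + 1/6 + 2/9 + 5/18 + 1/6 = 17/18.
E[K | K ∈ {1, 3, 6, 9, 13}] = [1·1/9 + 3·1/6 + 6·2/9 + 9·5/18 + 13·1/6] / (17/18)
 = 119/18 / (17/18)
 = 7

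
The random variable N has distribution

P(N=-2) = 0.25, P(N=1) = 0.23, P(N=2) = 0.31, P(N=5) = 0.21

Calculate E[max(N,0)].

1.9

E[max(N,0)] = Σ max(n,0)·P(N=n)
 = 0·0.25 + 1·0.23 + 2·0.31 + 5·0.21
 = 0 + 0.23 + 0.62 + 1.05
 = 1.9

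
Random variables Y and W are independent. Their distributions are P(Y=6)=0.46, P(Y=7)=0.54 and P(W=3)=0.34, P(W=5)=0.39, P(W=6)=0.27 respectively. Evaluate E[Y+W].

E[Y+W] = Σ_y Σ_w (y+w) · P(Y=y)P(W=w)
 = 9·0.1564 + 11·0.1794 + 12·0.1242 + 10·0.1836 + 12·0.2106 + 13·0.1458
 = 1.4076 + 1.9734 + 1.4904 + 1.836 + 2.5272 + 1.8954
 = 11.13

11.13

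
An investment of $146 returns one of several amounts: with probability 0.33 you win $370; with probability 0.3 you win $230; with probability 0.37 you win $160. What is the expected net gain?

E[payout] = 370·0.33 + 230·0.3 + 160·0.37
 = 122.1 + 69 + 59.2
 = 250.3
Net = 250.3 - 146 = 104.3

104.3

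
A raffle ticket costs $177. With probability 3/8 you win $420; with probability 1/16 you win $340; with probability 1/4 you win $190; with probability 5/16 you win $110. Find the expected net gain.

83.625

E[payout] = 420·3/8 + 340·1/16 + 190·1/4 + 110·5/16
 = 315/2 + 85/4 + 95/2 + 275/8
 = 2085/8
Net = 2085/8 - 177 = 669/8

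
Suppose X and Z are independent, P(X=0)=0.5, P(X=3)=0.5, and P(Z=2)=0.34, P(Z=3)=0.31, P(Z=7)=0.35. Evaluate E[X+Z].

E[X+Z] = Σ_x Σ_z (x+z) · P(X=x)P(Z=z)
 = 2·0.17 + 3·0.155 + 7·0.175 + 5·0.17 + 6·0.155 + 10·0.175
 = 0.34 + 0.465 + 1.225 + 0.85 + 0.93 + 1.75
 = 5.56

5.56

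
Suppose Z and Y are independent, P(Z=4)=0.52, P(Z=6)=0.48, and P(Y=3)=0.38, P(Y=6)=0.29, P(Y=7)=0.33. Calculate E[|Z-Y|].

E[|Z-Y|] = Σ_z Σ_y |z-y| · P(Z=z)P(Y=y)
 = 1·0.1976 + 2·0.1508 + 3·0.1716 + 3·0.1824 + 0·0.1392 + 1·0.1584
 = 0.1976 + 0.3016 + 0.5148 + 0.5472 + 0 + 0.1584
 = 1.7196

1.7196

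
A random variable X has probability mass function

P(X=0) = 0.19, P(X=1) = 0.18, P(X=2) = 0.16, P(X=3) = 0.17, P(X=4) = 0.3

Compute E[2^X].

7.35

E[2^X] = Σ 2^x·P(X=x)
 = 1·0.19 + 2·0.18 + 4·0.16 + 8·0.17 + 16·0.3
 = 0.19 + 0.36 + 0.64 + 1.36 + 4.8
 = 7.35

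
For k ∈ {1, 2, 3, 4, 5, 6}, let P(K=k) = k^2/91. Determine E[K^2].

25

E[K^2] = Σ k^2·P(K=k)
 = 1·1/91 + 4·4/91 + 9·9/91 + 16·16/91 + 25·25/91 + 36·36/91
 = 1/91 + 16/91 + 81/91 + 256/91 + 625/91 + 1296/91
 = 25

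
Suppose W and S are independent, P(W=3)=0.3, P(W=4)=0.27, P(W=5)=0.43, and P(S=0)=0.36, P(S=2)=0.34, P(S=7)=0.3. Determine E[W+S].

E[W+S] = Σ_w Σ_s (w+s) · P(W=w)P(S=s)
 = 3·0.108 + 5·0.102 + 10·0.09 + 4·0.0972 + 6·0.0918 + 11·0.081 + 5·0.1548 + 7·0.1462 + 12·0.129
 = 0.324 + 0.51 + 0.9 + 0.3888 + 0.5508 + 0.891 + 0.774 + 1.0234 + 1.548
 = 6.91

6.91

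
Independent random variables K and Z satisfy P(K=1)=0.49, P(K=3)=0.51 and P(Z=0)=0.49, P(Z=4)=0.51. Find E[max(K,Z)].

3.0298

E[max(K,Z)] = Σ_k Σ_z max(k,z) · P(K=k)P(Z=z)
 = 1·0.2401 + 4·0.2499 + 3·0.2499 + 4·0.2601
 = 0.2401 + 0.9996 + 0.7497 + 1.0404
 = 3.0298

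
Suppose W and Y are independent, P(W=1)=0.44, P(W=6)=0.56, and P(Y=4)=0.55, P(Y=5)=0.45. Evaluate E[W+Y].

E[W+Y] = Σ_w Σ_y (w+y) · P(W=w)P(Y=y)
 = 5·0.242 + 6·0.198 + 10·0.308 + 11·0.252
 = 1.21 + 1.188 + 3.08 + 2.772
 = 8.25

8.25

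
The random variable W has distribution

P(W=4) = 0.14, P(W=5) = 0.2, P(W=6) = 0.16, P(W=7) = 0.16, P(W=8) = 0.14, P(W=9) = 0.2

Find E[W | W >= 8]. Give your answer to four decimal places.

P(W >= 8) = 0.14 + 0.2 = 0.34.
E[W | W >= 8] = [8·0.14 + 9·0.2] / 0.34
 = 2.92 / 0.34
 = 146/17

8.5882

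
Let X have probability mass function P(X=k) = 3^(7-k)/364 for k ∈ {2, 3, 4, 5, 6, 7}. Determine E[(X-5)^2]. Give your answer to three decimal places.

E[(X-5)^2] = Σ (x-5)^2·P(X=x)
 = 9·243/364 + 4·81/364 + 1·27/364 + 0·9/364 + 1·3/364 + 4·1/364
 = 2187/364 + 81/91 + 27/364 + 0 + 3/364 + 1/91
 = 2545/364

6.992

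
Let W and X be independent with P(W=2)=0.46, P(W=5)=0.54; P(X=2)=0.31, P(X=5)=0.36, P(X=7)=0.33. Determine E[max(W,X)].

E[max(W,X)] = Σ_w Σ_x max(w,x) · P(W=w)P(X=x)
 = 2·0.1426 + 5·0.1656 + 7·0.1518 + 5·0.1674 + 5·0.1944 + 7·0.1782
 = 0.2852 + 0.828 + 1.0626 + 0.837 + 0.972 + 1.2474
 = 5.2322

5.2322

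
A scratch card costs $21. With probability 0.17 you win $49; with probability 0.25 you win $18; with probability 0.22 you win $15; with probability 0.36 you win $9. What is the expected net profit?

-1.63

E[payout] = 49·0.17 + 18·0.25 + 15·0.22 + 9·0.36
 = 8.33 + 4.5 + 3.3 + 3.24
 = 19.37
Net = 19.37 - 21 = -1.63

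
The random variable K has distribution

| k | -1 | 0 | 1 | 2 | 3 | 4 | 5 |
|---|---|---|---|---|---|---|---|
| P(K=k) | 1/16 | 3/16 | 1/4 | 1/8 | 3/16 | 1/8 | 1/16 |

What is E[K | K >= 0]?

2

P(K >= 0) = 3/16 + 1/4 + 1/8 + 3/16 + 1/8 + 1/16 = 15/16.
E[K | K >= 0] = [0·3/16 + 1·1/4 + 2·1/8 + 3·3/16 + 4·1/8 + 5·1/16] / (15/16)
 = 15/8 / (15/16)
 = 2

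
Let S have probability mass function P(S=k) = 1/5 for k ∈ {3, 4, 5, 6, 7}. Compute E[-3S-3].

E[-3S-3] = Σ (-3s-3)·P(S=s)
 = (-12)·1/5 + (-15)·1/5 + (-18)·1/5 + (-21)·1/5 + (-24)·1/5
 = (-12/5) + (-3) + (-18/5) + (-21/5) + (-24/5)
 = -18

-18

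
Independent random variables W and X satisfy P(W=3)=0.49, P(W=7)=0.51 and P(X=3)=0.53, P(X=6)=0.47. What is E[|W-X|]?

2.0118

E[|W-X|] = Σ_w Σ_x |w-x| · P(W=w)P(X=x)
 = 0·0.2597 + 3·0.2303 + 4·0.2703 + 1·0.2397
 = 0 + 0.6909 + 1.0812 + 0.2397
 = 2.0118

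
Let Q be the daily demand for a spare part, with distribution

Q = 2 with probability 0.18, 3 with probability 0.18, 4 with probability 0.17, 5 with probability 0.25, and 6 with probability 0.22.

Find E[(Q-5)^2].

E[(Q-5)^2] = Σ (q-5)^2·P(Q=q)
 = 9·0.18 + 4·0.18 + 1·0.17 + 0·0.25 + 1·0.22
 = 1.62 + 0.72 + 0.17 + 0 + 0.22
 = 2.73

2.73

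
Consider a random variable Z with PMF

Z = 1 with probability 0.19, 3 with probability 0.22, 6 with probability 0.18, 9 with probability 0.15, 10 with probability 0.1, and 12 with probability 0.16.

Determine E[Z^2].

E[Z^2] = Σ z^2·P(Z=z)
 = 1·0.19 + 9·0.22 + 36·0.18 + 81·0.15 + 100·0.1 + 144·0.16
 = 0.19 + 1.98 + 6.48 + 12.15 + 10 + 23.04
 = 53.84

53.84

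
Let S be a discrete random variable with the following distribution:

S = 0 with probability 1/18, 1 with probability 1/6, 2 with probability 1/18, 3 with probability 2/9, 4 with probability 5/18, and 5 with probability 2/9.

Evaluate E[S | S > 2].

4

P(S > 2) = 2/9 + 5/18 + 2/9 = 13/18.
E[S | S > 2] = [3·2/9 + 4·5/18 + 5·2/9] / (13/18)
 = 26/9 / (13/18)
 = 4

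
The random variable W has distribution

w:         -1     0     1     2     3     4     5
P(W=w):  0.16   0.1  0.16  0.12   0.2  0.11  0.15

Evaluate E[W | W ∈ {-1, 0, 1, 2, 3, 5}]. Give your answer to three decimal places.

1.787

P(W ∈ {-1, 0, 1, 2, 3, 5}) = 0.16 + 0.1 + 0.16 + 0.12 + 0.2 + 0.15 = 0.89.
E[W | W ∈ {-1, 0, 1, 2, 3, 5}] = [(-1)·0.16 + 0·0.1 + 1·0.16 + 2·0.12 + 3·0.2 + 5·0.15] / 0.89
 = 1.59 / 0.89
 = 159/89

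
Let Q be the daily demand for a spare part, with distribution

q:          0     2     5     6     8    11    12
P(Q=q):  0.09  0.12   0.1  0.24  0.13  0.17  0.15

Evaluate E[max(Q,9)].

9.79

E[max(Q,9)] = Σ max(q,9)·P(Q=q)
 = 9·0.09 + 9·0.12 + 9·0.1 + 9·0.24 + 9·0.13 + 11·0.17 + 12·0.15
 = 0.81 + 1.08 + 0.9 + 2.16 + 1.17 + 1.87 + 1.8
 = 9.79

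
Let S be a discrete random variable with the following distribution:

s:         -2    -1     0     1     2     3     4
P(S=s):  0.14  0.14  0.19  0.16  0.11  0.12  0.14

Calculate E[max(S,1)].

1.77

E[max(S,1)] = Σ max(s,1)·P(S=s)
 = 1·0.14 + 1·0.14 + 1·0.19 + 1·0.16 + 2·0.11 + 3·0.12 + 4·0.14
 = 0.14 + 0.14 + 0.19 + 0.16 + 0.22 + 0.36 + 0.56
 = 1.77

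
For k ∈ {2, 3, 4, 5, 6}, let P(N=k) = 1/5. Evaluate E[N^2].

E[N^2] = Σ n^2·P(N=n)
 = 4·1/5 + 9·1/5 + 16·1/5 + 25·1/5 + 36·1/5
 = 4/5 + 9/5 + 16/5 + 5 + 36/5
 = 18

18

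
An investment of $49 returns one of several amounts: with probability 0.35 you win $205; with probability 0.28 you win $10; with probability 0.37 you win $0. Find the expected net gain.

E[payout] = 205·0.35 + 10·0.28 + 0·0.37
 = 71.75 + 2.8 + 0
 = 74.55
Net = 74.55 - 49 = 25.55

25.55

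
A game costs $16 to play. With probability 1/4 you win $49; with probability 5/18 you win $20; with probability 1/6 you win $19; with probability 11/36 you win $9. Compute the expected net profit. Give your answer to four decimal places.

7.7222

E[payout] = 49·1/4 + 20·5/18 + 19·1/6 + 9·11/36
 = 49/4 + 50/9 + 19/6 + 11/4
 = 427/18
Net = 427/18 - 16 = 139/18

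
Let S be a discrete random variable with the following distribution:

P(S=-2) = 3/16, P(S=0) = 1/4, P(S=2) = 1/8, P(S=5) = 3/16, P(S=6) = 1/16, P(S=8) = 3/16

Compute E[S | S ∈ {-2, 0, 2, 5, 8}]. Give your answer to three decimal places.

P(S ∈ {-2, 0, 2, 5, 8}) = 3/16 + 1/4 + 1/8 + 3/16 + 3/16 = 15/16.
E[S | S ∈ {-2, 0, 2, 5, 8}] = [(-2)·3/16 + 0·1/4 + 2·1/8 + 5·3/16 + 8·3/16] / (15/16)
 = 37/16 / (15/16)
 = 37/15

2.467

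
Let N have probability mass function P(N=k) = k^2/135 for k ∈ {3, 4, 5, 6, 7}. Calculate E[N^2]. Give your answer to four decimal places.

34.5111

E[N^2] = Σ n^2·P(N=n)
 = 9·1/15 + 16·16/135 + 25·5/27 + 36·4/15 + 49·49/135
 = 3/5 + 256/135 + 125/27 + 48/5 + 2401/135
 = 1553/45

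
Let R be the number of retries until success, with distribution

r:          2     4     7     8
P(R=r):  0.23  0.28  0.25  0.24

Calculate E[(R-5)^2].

5.51

E[(R-5)^2] = Σ (r-5)^2·P(R=r)
 = 9·0.23 + 1·0.28 + 4·0.25 + 9·0.24
 = 2.07 + 0.28 + 1 + 2.16
 = 5.51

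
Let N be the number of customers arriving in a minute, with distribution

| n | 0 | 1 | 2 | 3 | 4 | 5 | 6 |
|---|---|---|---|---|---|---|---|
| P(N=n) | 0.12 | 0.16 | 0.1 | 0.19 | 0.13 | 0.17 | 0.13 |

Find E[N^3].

E[N^3] = Σ n^3·P(N=n)
 = 0·0.12 + 1·0.16 + 8·0.1 + 27·0.19 + 64·0.13 + 125·0.17 + 216·0.13
 = 0 + 0.16 + 0.8 + 5.13 + 8.32 + 21.25 + 28.08
 = 63.74

63.74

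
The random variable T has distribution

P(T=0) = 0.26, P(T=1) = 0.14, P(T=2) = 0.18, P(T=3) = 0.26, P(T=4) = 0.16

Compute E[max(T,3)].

3.16

E[max(T,3)] = Σ max(t,3)·P(T=t)
 = 3·0.26 + 3·0.14 + 3·0.18 + 3·0.26 + 4·0.16
 = 0.78 + 0.42 + 0.54 + 0.78 + 0.64
 = 3.16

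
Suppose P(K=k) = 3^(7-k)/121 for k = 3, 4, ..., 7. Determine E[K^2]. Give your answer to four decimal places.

12.7521

E[K^2] = Σ k^2·P(K=k)
 = 9·81/121 + 16·27/121 + 25·9/121 + 36·3/121 + 49·1/121
 = 729/121 + 432/121 + 225/121 + 108/121 + 49/121
 = 1543/121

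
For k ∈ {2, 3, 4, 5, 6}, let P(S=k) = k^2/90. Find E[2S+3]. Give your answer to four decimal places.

12.7778

E[2S+3] = Σ (2s+3)·P(S=s)
 = 7·2/45 + 9·1/10 + 11·8/45 + 13·5/18 + 15·2/5
 = 14/45 + 9/10 + 88/45 + 65/18 + 6
 = 115/9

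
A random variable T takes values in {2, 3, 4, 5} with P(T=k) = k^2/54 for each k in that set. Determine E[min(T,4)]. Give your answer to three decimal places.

E[min(T,4)] = Σ min(t,4)·P(T=t)
 = 2·2/27 + 3·1/6 + 4·8/27 + 4·25/54
 = 4/27 + 1/2 + 32/27 + 50/27
 = 199/54

3.685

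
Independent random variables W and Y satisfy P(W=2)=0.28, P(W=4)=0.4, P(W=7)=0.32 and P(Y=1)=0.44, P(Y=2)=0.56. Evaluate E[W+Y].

E[W+Y] = Σ_w Σ_y (w+y) · P(W=w)P(Y=y)
 = 3·0.1232 + 4·0.1568 + 5·0.176 + 6·0.224 + 8·0.1408 + 9·0.1792
 = 0.3696 + 0.6272 + 0.88 + 1.344 + 1.1264 + 1.6128
 = 5.96

5.96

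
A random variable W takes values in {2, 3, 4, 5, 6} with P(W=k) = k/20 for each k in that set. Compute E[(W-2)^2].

8

E[(W-2)^2] = Σ (w-2)^2·P(W=w)
 = 0·1/10 + 1·3/20 + 4·1/5 + 9·1/4 + 16·3/10
 = 0 + 3/20 + 4/5 + 9/4 + 24/5
 = 8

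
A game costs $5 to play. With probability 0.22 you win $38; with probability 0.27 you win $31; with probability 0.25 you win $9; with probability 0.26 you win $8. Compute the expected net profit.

16.06

E[payout] = 38·0.22 + 31·0.27 + 9·0.25 + 8·0.26
 = 8.36 + 8.37 + 2.25 + 2.08
 = 21.06
Net = 21.06 - 5 = 16.06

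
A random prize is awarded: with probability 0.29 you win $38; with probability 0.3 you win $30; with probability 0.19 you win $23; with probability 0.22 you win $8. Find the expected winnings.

26.15

E[payout] = 38·0.29 + 30·0.3 + 23·0.19 + 8·0.22
 = 11.02 + 9 + 4.37 + 1.76
 = 26.15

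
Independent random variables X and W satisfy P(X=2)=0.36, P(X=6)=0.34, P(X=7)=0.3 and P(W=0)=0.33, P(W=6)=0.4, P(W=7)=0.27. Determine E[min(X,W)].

E[min(X,W)] = Σ_x Σ_w min(x,w) · P(X=x)P(W=w)
 = 0·0.1188 + 2·0.144 + 2·0.0972 + 0·0.1122 + 6·0.136 + 6·0.0918 + 0·0.099 + 6·0.12 + 7·0.081
 = 0 + 0.288 + 0.1944 + 0 + 0.816 + 0.5508 + 0 + 0.72 + 0.567
 = 3.1362

3.1362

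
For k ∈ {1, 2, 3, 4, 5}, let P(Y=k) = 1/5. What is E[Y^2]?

11

E[Y^2] = Σ y^2·P(Y=y)
 = 1·1/5 + 4·1/5 + 9·1/5 + 16·1/5 + 25·1/5
 = 1/5 + 4/5 + 9/5 + 16/5 + 5
 = 11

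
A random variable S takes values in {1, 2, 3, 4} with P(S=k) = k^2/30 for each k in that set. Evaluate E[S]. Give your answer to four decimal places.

E[S] = Σ s·P(S=s)
 = 1·1/30 + 2·2/15 + 3·3/10 + 4·8/15
 = 1/30 + 4/15 + 9/10 + 32/15
 = 10/3

3.3333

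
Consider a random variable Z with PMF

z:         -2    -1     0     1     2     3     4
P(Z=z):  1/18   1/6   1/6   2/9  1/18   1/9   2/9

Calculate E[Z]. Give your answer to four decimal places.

E[Z] = Σ z·P(Z=z)
 = (-2)·1/18 + (-1)·1/6 + 0·1/6 + 1·2/9 + 2·1/18 + 3·1/9 + 4·2/9
 = (-1/9) + (-1/6) + 0 + 2/9 + 1/9 + 1/3 + 8/9
 = 23/18

1.2778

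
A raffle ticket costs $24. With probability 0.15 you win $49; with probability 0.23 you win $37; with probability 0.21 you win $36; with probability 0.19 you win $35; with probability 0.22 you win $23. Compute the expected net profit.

11.13

E[payout] = 49·0.15 + 37·0.23 + 36·0.21 + 35·0.19 + 23·0.22
 = 7.35 + 8.51 + 7.56 + 6.65 + 5.06
 = 35.13
Net = 35.13 - 24 = 11.13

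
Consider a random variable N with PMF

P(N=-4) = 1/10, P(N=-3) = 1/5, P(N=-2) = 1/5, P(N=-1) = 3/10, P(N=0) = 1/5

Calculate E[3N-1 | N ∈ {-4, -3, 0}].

P(N ∈ {-4, -3, 0}) = 1/10 + 1/5 + 1/5 = 1/2.
E[3N-1 | N ∈ {-4, -3, 0}] = [(-13)·1/10 + (-10)·1/5 + (-1)·1/5] / (1/2)
 = -7/2 / (1/2)
 = -7

-7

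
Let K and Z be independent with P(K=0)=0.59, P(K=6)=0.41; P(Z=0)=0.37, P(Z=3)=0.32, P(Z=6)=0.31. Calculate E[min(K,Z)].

E[min(K,Z)] = Σ_k Σ_z min(k,z) · P(K=k)P(Z=z)
 = 0·0.2183 + 0·0.1888 + 0·0.1829 + 0·0.1517 + 3·0.1312 + 6·0.1271
 = 0 + 0 + 0 + 0 + 0.3936 + 0.7626
 = 1.1562

1.1562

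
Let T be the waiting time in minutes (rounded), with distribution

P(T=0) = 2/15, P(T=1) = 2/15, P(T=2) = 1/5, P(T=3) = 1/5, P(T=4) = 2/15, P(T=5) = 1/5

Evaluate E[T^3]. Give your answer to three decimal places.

40.667

E[T^3] = Σ t^3·P(T=t)
 = 0·2/15 + 1·2/15 + 8·1/5 + 27·1/5 + 64·2/15 + 125·1/5
 = 0 + 2/15 + 8/5 + 27/5 + 128/15 + 25
 = 122/3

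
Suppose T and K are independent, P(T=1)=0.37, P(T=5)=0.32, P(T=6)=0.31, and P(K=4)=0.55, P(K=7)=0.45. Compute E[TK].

E[TK] = Σ_t Σ_k tk · P(T=t)P(K=k)
 = 4·0.2035 + 7·0.1665 + 20·0.176 + 35·0.144 + 24·0.1705 + 42·0.1395
 = 0.814 + 1.1655 + 3.52 + 5.04 + 4.092 + 5.859
 = 20.4905

20.4905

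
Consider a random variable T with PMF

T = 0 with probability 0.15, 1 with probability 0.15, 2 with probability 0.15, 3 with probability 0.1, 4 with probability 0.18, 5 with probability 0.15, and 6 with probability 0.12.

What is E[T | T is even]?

2.9

P(T is even) = 0.15 + 0.15 + 0.18 + 0.12 = 0.6.
E[T | T is even] = [0·0.15 + 2·0.15 + 4·0.18 + 6·0.12] / 0.6
 = 1.74 / 0.6
 = 29/10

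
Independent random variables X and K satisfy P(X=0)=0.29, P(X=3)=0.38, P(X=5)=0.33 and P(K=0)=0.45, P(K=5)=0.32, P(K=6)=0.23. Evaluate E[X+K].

E[X+K] = Σ_x Σ_k (x+k) · P(X=x)P(K=k)
 = 0·0.1305 + 5·0.0928 + 6·0.0667 + 3·0.171 + 8·0.1216 + 9·0.0874 + 5·0.1485 + 10·0.1056 + 11·0.0759
 = 0 + 0.464 + 0.4002 + 0.513 + 0.9728 + 0.7866 + 0.7425 + 1.056 + 0.8349
 = 5.77

5.77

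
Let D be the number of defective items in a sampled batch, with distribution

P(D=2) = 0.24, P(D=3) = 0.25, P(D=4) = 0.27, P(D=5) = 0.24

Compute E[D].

3.51

E[D] = Σ d·P(D=d)
 = 2·0.24 + 3·0.25 + 4·0.27 + 5·0.24
 = 0.48 + 0.75 + 1.08 + 1.2
 = 3.51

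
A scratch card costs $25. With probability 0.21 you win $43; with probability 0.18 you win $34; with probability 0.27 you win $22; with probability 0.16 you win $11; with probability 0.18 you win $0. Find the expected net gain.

E[payout] = 43·0.21 + 34·0.18 + 22·0.27 + 11·0.16 + 0·0.18
 = 9.03 + 6.12 + 5.94 + 1.76 + 0
 = 22.85
Net = 22.85 - 25 = -2.15

-2.15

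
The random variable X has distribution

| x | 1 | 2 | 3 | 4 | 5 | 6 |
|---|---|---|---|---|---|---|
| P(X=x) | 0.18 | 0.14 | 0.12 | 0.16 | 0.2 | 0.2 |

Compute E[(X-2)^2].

E[(X-2)^2] = Σ (x-2)^2·P(X=x)
 = 1·0.18 + 0·0.14 + 1·0.12 + 4·0.16 + 9·0.2 + 16·0.2
 = 0.18 + 0 + 0.12 + 0.64 + 1.8 + 3.2
 = 5.94

5.94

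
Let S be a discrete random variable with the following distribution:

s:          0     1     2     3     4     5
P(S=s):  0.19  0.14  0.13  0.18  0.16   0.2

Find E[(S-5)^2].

9.04

E[(S-5)^2] = Σ (s-5)^2·P(S=s)
 = 25·0.19 + 16·0.14 + 9·0.13 + 4·0.18 + 1·0.16 + 0·0.2
 = 4.75 + 2.24 + 1.17 + 0.72 + 0.16 + 0
 = 9.04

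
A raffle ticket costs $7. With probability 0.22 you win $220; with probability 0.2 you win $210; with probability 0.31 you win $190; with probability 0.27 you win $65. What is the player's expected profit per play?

E[payout] = 220·0.22 + 210·0.2 + 190·0.31 + 65·0.27
 = 48.4 + 42 + 58.9 + 17.55
 = 166.85
Net = 166.85 - 7 = 159.85

159.85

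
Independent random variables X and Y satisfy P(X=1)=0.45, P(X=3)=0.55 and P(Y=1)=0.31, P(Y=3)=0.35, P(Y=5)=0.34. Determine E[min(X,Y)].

E[min(X,Y)] = Σ_x Σ_y min(x,y) · P(X=x)P(Y=y)
 = 1·0.1395 + 1·0.1575 + 1·0.153 + 1·0.1705 + 3·0.1925 + 3·0.187
 = 0.1395 + 0.1575 + 0.153 + 0.1705 + 0.5775 + 0.561
 = 1.759

1.759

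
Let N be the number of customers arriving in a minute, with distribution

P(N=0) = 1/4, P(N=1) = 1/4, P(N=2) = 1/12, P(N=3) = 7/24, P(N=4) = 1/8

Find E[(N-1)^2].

2.625

E[(N-1)^2] = Σ (n-1)^2·P(N=n)
 = 1·1/4 + 0·1/4 + 1·1/12 + 4·7/24 + 9·1/8
 = 1/4 + 0 + 1/12 + 7/6 + 9/8
 = 21/8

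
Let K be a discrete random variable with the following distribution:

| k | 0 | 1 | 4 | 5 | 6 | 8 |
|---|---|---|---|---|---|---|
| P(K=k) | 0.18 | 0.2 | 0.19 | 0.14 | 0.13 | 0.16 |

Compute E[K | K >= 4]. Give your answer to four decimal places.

P(K >= 4) = 0.19 + 0.14 + 0.13 + 0.16 = 0.62.
E[K | K >= 4] = [4·0.19 + 5·0.14 + 6·0.13 + 8·0.16] / 0.62
 = 3.52 / 0.62
 = 176/31

5.6774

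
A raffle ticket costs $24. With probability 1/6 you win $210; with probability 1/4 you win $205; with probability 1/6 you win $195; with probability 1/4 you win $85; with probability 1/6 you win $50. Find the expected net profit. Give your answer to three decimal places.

124.333

E[payout] = 210·1/6 + 205·1/4 + 195·1/6 + 85·1/4 + 50·1/6
 = 35 + 205/4 + 65/2 + 85/4 + 25/3
 = 445/3
Net = 445/3 - 24 = 373/3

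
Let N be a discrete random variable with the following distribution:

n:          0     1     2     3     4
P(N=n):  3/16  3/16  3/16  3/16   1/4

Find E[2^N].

E[2^N] = Σ 2^n·P(N=n)
 = 1·3/16 + 2·3/16 + 4·3/16 + 8·3/16 + 16·1/4
 = 3/16 + 3/8 + 3/4 + 3/2 + 4
 = 109/16

6.8125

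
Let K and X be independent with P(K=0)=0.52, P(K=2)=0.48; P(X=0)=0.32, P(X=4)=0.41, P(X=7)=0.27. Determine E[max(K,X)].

3.8372

E[max(K,X)] = Σ_k Σ_x max(k,x) · P(K=k)P(X=x)
 = 0·0.1664 + 4·0.2132 + 7·0.1404 + 2·0.1536 + 4·0.1968 + 7·0.1296
 = 0 + 0.8528 + 0.9828 + 0.3072 + 0.7872 + 0.9072
 = 3.8372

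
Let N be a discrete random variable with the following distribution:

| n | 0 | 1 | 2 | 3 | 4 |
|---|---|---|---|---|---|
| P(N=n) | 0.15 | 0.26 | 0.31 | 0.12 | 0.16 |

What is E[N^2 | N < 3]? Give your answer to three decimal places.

2.083

P(N < 3) = 0.15 + 0.26 + 0.31 = 0.72.
E[N^2 | N < 3] = [0·0.15 + 1·0.26 + 4·0.31] / 0.72
 = 1.5 / 0.72
 = 25/12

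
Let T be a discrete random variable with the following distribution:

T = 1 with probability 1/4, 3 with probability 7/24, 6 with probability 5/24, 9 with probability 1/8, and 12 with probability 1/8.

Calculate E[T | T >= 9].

10.5

P(T >= 9) = 1/8 + 1/8 = 1/4.
E[T | T >= 9] = [9·1/8 + 12·1/8] / (1/4)
 = 21/8 / (1/4)
 = 21/2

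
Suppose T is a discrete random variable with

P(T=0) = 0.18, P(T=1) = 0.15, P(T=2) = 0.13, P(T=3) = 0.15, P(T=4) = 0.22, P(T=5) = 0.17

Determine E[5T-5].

E[5T-5] = Σ (5t-5)·P(T=t)
 = (-5)·0.18 + 0·0.15 + 5·0.13 + 10·0.15 + 15·0.22 + 20·0.17
 = (-0.9) + 0 + 0.65 + 1.5 + 3.3 + 3.4
 = 7.95

7.95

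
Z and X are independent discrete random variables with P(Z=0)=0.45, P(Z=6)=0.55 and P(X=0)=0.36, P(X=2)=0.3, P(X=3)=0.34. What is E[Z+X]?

4.92

E[Z+X] = Σ_z Σ_x (z+x) · P(Z=z)P(X=x)
 = 0·0.162 + 2·0.135 + 3·0.153 + 6·0.198 + 8·0.165 + 9·0.187
 = 0 + 0.27 + 0.459 + 1.188 + 1.32 + 1.683
 = 4.92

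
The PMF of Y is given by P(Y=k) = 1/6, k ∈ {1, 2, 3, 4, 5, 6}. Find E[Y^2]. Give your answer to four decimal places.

E[Y^2] = Σ y^2·P(Y=y)
 = 1·1/6 + 4·1/6 + 9·1/6 + 16·1/6 + 25·1/6 + 36·1/6
 = 1/6 + 2/3 + 3/2 + 8/3 + 25/6 + 6
 = 91/6

15.1667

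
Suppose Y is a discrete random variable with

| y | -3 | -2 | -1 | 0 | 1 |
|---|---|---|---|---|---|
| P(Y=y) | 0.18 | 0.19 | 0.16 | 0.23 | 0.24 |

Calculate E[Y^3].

-6.3

E[Y^3] = Σ y^3·P(Y=y)
 = (-27)·0.18 + (-8)·0.19 + (-1)·0.16 + 0·0.23 + 1·0.24
 = (-4.86) + (-1.52) + (-0.16) + 0 + 0.24
 = -6.3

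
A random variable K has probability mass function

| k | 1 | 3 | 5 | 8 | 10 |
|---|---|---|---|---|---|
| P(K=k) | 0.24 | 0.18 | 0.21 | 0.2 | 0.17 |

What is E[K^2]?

E[K^2] = Σ k^2·P(K=k)
 = 1·0.24 + 9·0.18 + 25·0.21 + 64·0.2 + 100·0.17
 = 0.24 + 1.62 + 5.25 + 12.8 + 17
 = 36.91

36.91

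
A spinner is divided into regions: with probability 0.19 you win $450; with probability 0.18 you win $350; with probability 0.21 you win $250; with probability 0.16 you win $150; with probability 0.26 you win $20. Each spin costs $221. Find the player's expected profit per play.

E[payout] = 450·0.19 + 350·0.18 + 250·0.21 + 150·0.16 + 20·0.26
 = 85.5 + 63 + 52.5 + 24 + 5.2
 = 230.2
Net = 230.2 - 221 = 9.2

9.2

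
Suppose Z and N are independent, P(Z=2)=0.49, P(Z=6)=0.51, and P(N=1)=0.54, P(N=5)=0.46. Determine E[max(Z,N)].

4.7162

E[max(Z,N)] = Σ_z Σ_n max(z,n) · P(Z=z)P(N=n)
 = 2·0.2646 + 5·0.2254 + 6·0.2754 + 6·0.2346
 = 0.5292 + 1.127 + 1.6524 + 1.4076
 = 4.7162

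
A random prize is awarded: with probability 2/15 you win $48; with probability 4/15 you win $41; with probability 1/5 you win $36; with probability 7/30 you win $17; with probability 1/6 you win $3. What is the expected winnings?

29

E[payout] = 48·2/15 + 41·4/15 + 36·1/5 + 17·7/30 + 3·1/6
 = 32/5 + 164/15 + 36/5 + 119/30 + 1/2
 = 29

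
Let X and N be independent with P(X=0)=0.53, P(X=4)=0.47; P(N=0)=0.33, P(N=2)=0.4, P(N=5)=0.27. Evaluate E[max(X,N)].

E[max(X,N)] = Σ_x Σ_n max(x,n) · P(X=x)P(N=n)
 = 0·0.1749 + 2·0.212 + 5·0.1431 + 4·0.1551 + 4·0.188 + 5·0.1269
 = 0 + 0.424 + 0.7155 + 0.6204 + 0.752 + 0.6345
 = 3.1464

3.1464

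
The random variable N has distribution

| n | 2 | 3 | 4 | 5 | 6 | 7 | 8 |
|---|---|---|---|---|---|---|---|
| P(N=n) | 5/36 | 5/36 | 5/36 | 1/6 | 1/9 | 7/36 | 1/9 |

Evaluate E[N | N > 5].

7

P(N > 5) = 1/9 + 7/36 + 1/9 = 5/12.
E[N | N > 5] = [6·1/9 + 7·7/36 + 8·1/9] / (5/12)
 = 35/12 / (5/12)
 = 7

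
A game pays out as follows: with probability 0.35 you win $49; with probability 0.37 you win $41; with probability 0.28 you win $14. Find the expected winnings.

36.24

E[payout] = 49·0.35 + 41·0.37 + 14·0.28
 = 17.15 + 15.17 + 3.92
 = 36.24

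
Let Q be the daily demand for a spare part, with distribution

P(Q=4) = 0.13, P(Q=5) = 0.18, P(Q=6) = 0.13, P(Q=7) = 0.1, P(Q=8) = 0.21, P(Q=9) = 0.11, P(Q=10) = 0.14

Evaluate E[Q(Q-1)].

45.54

E[Q(Q-1)] = Σ q(q-1)·P(Q=q)
 = 12·0.13 + 20·0.18 + 30·0.13 + 42·0.1 + 56·0.21 + 72·0.11 + 90·0.14
 = 1.56 + 3.6 + 3.9 + 4.2 + 11.76 + 7.92 + 12.6
 = 45.54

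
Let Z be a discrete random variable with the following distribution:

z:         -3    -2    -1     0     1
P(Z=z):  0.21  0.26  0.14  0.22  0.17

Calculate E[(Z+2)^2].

2.76

E[(Z+2)^2] = Σ (z+2)^2·P(Z=z)
 = 1·0.21 + 0·0.26 + 1·0.14 + 4·0.22 + 9·0.17
 = 0.21 + 0 + 0.14 + 0.88 + 1.53
 = 2.76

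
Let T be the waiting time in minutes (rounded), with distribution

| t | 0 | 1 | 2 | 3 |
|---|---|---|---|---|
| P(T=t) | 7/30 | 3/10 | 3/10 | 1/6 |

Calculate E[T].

1.4

E[T] = Σ t·P(T=t)
 = 0·7/30 + 1·3/10 + 2·3/10 + 3·1/6
 = 0 + 3/10 + 3/5 + 1/2
 = 7/5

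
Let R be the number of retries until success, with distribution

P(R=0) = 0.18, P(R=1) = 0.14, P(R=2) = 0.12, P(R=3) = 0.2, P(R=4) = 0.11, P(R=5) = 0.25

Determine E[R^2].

10.43

E[R^2] = Σ r^2·P(R=r)
 = 0·0.18 + 1·0.14 + 4·0.12 + 9·0.2 + 16·0.11 + 25·0.25
 = 0 + 0.14 + 0.48 + 1.8 + 1.76 + 6.25
 = 10.43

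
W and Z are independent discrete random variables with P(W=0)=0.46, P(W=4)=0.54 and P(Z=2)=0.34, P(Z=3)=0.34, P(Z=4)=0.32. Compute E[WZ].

6.4368

E[WZ] = Σ_w Σ_z wz · P(W=w)P(Z=z)
 = 0·0.1564 + 0·0.1564 + 0·0.1472 + 8·0.1836 + 12·0.1836 + 16·0.1728
 = 0 + 0 + 0 + 1.4688 + 2.2032 + 2.7648
 = 6.4368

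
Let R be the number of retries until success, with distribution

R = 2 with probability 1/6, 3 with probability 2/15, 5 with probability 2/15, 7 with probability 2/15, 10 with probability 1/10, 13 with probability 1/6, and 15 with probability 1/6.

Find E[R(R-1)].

E[R(R-1)] = Σ r(r-1)·P(R=r)
 = 2·1/6 + 6·2/15 + 20·2/15 + 42·2/15 + 90·1/10 + 156·1/6 + 210·1/6
 = 1/3 + 4/5 + 8/3 + 28/5 + 9 + 26 + 35
 = 397/5

79.4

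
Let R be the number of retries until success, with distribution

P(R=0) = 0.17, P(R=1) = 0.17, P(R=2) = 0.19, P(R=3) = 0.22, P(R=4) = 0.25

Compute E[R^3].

23.63

E[R^3] = Σ r^3·P(R=r)
 = 0·0.17 + 1·0.17 + 8·0.19 + 27·0.22 + 64·0.25
 = 0 + 0.17 + 1.52 + 5.94 + 16
 = 23.63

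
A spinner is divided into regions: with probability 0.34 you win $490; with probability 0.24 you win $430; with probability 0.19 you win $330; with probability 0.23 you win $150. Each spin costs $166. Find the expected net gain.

201

E[payout] = 490·0.34 + 430·0.24 + 330·0.19 + 150·0.23
 = 166.6 + 103.2 + 62.7 + 34.5
 = 367
Net = 367 - 166 = 201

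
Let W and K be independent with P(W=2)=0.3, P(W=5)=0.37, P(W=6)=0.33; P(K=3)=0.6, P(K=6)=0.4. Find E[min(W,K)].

E[min(W,K)] = Σ_w Σ_k min(w,k) · P(W=w)P(K=k)
 = 2·0.18 + 2·0.12 + 3·0.222 + 5·0.148 + 3·0.198 + 6·0.132
 = 0.36 + 0.24 + 0.666 + 0.74 + 0.594 + 0.792
 = 3.392

3.392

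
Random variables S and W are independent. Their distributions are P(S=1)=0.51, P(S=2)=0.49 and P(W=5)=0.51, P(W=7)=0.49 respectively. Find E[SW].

8.9102

E[SW] = Σ_s Σ_w sw · P(S=s)P(W=w)
 = 5·0.2601 + 7·0.2499 + 10·0.2499 + 14·0.2401
 = 1.3005 + 1.7493 + 2.499 + 3.3614
 = 8.9102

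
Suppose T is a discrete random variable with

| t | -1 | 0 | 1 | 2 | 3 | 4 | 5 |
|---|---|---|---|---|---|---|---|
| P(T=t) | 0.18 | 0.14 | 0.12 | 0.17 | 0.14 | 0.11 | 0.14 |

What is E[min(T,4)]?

E[min(T,4)] = Σ min(t,4)·P(T=t)
 = (-1)·0.18 + 0·0.14 + 1·0.12 + 2·0.17 + 3·0.14 + 4·0.11 + 4·0.14
 = (-0.18) + 0 + 0.12 + 0.34 + 0.42 + 0.44 + 0.56
 = 1.7

1.7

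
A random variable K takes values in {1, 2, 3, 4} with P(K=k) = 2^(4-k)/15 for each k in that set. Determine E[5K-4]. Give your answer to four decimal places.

E[5K-4] = Σ (5k-4)·P(K=k)
 = 1·8/15 + 6·4/15 + 11·2/15 + 16·1/15
 = 8/15 + 8/5 + 22/15 + 16/15
 = 14/3

4.6667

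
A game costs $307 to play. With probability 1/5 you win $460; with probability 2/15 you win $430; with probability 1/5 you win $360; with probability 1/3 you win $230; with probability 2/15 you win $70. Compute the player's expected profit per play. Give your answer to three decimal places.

E[payout] = 460·1/5 + 430·2/15 + 360·1/5 + 230·1/3 + 70·2/15
 = 92 + 172/3 + 72 + 230/3 + 28/3
 = 922/3
Net = 922/3 - 307 = 1/3

0.333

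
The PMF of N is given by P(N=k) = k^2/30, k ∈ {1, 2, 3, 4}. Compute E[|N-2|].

E[|N-2|] = Σ |n-2|·P(N=n)
 = 1·1/30 + 0·2/15 + 1·3/10 + 2·8/15
 = 1/30 + 0 + 3/10 + 16/15
 = 7/5

1.4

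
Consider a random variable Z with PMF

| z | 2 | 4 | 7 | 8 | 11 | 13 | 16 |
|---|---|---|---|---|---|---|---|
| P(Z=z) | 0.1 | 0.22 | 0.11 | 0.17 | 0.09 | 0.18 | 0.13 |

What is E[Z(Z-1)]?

86.16

E[Z(Z-1)] = Σ z(z-1)·P(Z=z)
 = 2·0.1 + 12·0.22 + 42·0.11 + 56·0.17 + 110·0.09 + 156·0.18 + 240·0.13
 = 0.2 + 2.64 + 4.62 + 9.52 + 9.9 + 28.08 + 31.2
 = 86.16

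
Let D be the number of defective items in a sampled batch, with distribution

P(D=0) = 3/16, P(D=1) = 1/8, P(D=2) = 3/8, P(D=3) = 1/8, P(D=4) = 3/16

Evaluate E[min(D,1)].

E[min(D,1)] = Σ min(d,1)·P(D=d)
 = 0·3/16 + 1·1/8 + 1·3/8 + 1·1/8 + 1·3/16
 = 0 + 1/8 + 3/8 + 1/8 + 3/16
 = 13/16

0.8125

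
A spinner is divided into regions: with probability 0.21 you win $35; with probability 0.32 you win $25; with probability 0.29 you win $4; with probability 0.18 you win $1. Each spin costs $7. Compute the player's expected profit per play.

9.69

E[payout] = 35·0.21 + 25·0.32 + 4·0.29 + 1·0.18
 = 7.35 + 8 + 1.16 + 0.18
 = 16.69
Net = 16.69 - 7 = 9.69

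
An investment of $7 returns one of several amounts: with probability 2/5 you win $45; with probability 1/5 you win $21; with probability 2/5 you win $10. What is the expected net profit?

19.2

E[payout] = 45·2/5 + 21·1/5 + 10·2/5
 = 18 + 21/5 + 4
 = 131/5
Net = 131/5 - 7 = 96/5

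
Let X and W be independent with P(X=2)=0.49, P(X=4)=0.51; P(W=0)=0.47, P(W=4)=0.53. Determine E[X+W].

E[X+W] = Σ_x Σ_w (x+w) · P(X=x)P(W=w)
 = 2·0.2303 + 6·0.2597 + 4·0.2397 + 8·0.2703
 = 0.4606 + 1.5582 + 0.9588 + 2.1624
 = 5.14

5.14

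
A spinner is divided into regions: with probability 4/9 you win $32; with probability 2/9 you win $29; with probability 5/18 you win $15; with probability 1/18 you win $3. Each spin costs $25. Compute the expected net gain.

0

E[payout] = 32·4/9 + 29·2/9 + 15·5/18 + 3·1/18
 = 128/9 + 58/9 + 25/6 + 1/6
 = 25
Net = 25 - 25 = 0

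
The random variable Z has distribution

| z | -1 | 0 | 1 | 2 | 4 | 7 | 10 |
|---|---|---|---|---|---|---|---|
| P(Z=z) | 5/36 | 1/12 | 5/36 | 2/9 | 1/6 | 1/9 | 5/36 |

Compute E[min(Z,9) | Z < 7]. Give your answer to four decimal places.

1.4815

P(Z < 7) = 5/36 + 1/12 + 5/36 + 2/9 + 1/6 = 3/4.
E[min(Z,9) | Z < 7] = [(-1)·5/36 + 0·1/12 + 1·5/36 + 2·2/9 + 4·1/6] / (3/4)
 = 10/9 / (3/4)
 = 40/27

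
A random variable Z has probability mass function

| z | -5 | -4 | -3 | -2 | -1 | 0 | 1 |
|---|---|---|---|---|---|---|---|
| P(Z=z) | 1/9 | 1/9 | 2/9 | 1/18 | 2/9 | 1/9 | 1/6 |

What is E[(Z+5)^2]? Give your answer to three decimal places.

E[(Z+5)^2] = Σ (z+5)^2·P(Z=z)
 = 0·1/9 + 1·1/9 + 4·2/9 + 9·1/18 + 16·2/9 + 25·1/9 + 36·1/6
 = 0 + 1/9 + 8/9 + 1/2 + 32/9 + 25/9 + 6
 = 83/6

13.833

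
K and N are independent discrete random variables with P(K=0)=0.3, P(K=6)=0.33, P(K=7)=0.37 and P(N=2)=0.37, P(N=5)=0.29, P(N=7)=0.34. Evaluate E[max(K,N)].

E[max(K,N)] = Σ_k Σ_n max(k,n) · P(K=k)P(N=n)
 = 2·0.111 + 5·0.087 + 7·0.102 + 6·0.1221 + 6·0.0957 + 7·0.1122 + 7·0.1369 + 7·0.1073 + 7·0.1258
 = 0.222 + 0.435 + 0.714 + 0.7326 + 0.5742 + 0.7854 + 0.9583 + 0.7511 + 0.8806
 = 6.0532

6.0532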